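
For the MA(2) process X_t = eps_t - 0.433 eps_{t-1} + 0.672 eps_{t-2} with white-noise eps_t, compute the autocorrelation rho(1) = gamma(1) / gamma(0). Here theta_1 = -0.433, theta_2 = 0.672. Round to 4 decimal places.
\rho(1) = -0.4417

For an MA(q) process with theta_0 = 1, the autocovariance is
  gamma(k) = sigma^2 * sum_{i=0..q-k} theta_i * theta_{i+k},
and rho(k) = gamma(k) / gamma(0). Sigma^2 cancels.
  numerator   = (1)*(-0.433) + (-0.433)*(0.672) = -0.723976.
  denominator = (1)^2 + (-0.433)^2 + (0.672)^2 = 1.639073.
  rho(1) = -0.723976 / 1.639073 = -0.4417.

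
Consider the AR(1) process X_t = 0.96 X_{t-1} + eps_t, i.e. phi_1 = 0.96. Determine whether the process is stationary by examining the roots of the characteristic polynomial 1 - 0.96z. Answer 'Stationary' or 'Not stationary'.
\text{Stationary}

The AR(p) characteristic polynomial is P(z) = 1 - 0.96z.
Stationarity requires all roots to lie outside the unit circle, i.e. |z| > 1 for every root.
This is linear in z: 1 + (-0.96) z = 0  =>  z = -1/(-0.96) = 1.041667,  |z| = 1.041667.
Moduli of all roots: 1.0417.
All moduli strictly greater than 1? Yes.
Verdict: Stationary.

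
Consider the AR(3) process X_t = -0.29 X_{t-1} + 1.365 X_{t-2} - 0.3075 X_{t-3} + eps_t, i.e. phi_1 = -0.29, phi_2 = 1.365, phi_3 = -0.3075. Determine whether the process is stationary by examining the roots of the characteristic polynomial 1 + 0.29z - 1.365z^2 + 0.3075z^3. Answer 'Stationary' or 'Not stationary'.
\text{Not stationary}

The AR(p) characteristic polynomial is P(z) = 1 + 0.29z - 1.365z^2 + 0.3075z^3.
Stationarity requires all roots to lie outside the unit circle, i.e. |z| > 1 for every root.
Degree 3: look for a simple real root z0 first, then factor out (1 - z/z0) and solve the remaining quadratic.
Testing z0 = 4: P(4) = 1 + (0.29)(4) + (-1.365)(4)^2 + (0.3075)(4)^3
  = 1 + (1.16) + (-21.84) + (19.68) = 0.  So z_0 = 4 is a root, |z_0| = 4.
Divide out the factor (1 - 0.25 z) = (1 - z/z0) (since 1/z0 = 0.25):
  P(z) = (1 - 0.25 z)(1 + (0.54) z + (-1.23) z^2)
  [check: z-coef 0.54 - (0.25) = 0.29; z^2-coef -1.23 - (0.25)(0.54) = -1.365; z^3-coef -(0.25)(-1.23) = 0.3075.]
Remaining roots from the quadratic factor 1 + (0.54) z + (-1.23) z^2:
  Set 1 + (0.54) z + (-1.23) z^2 = 0, i.e. a z^2 + b z + c = 0 with a = -1.23, b = 0.54, c = 1.
  Discriminant D = b^2 - 4ac = (0.54)^2 - 4*(-1.23)*1 = 0.2916 - (-4.92) = 5.2116.
  D >= 0, so the roots are real: z = (-b +/- sqrt(D)) / (2a) = (-0.54 +/- 2.282893) / (-2.46).
    z_1 = (-0.54 + 2.282893) / (-2.46) = -0.7085,   |z_1| = 0.7085.
    z_2 = (-0.54 - 2.282893) / (-2.46) = 1.1475,   |z_2| = 1.1475.
Moduli of all roots: 4.0000, 0.7085, 1.1475.
All moduli strictly greater than 1? No.
Verdict: Not stationary.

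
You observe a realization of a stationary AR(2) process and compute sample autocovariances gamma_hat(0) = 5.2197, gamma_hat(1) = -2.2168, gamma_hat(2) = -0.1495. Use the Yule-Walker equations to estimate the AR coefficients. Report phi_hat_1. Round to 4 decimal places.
\hat\phi_{1} = -0.5330

The Yule-Walker equations for an AR(p) process read, in matrix form,
  Gamma_p phi = r_p,   with   (Gamma_p)_{ij} = gamma(|i - j|),
                       (r_p)_i = gamma(i),   i,j = 1..p.
Substitute the sample gammas (Toeplitz matrix and right-hand side of size 2):
  Gamma_p = [[5.2197, -2.2168], [-2.2168, 5.2197]]
  r_p     = [-2.2168, -0.1495]
Written out:
  5.2197 phi_1 - 2.2168 phi_2 = -2.2168
  -2.2168 phi_1 + 5.2197 phi_2 = -0.1495
Solve by Cramer's rule:
  det = gamma(0)^2 - gamma(1)^2 = (5.2197)^2 - (-2.2168)^2 = 27.24526809 - 4.91420224 = 22.33106585
  phi_hat_1 = [gamma(1) gamma(0) - gamma(1) gamma(2)] / det = [(-2.2168)(5.2197) - (-2.2168)(-0.1495)] / 22.33106585 = -11.90244256 / 22.33106585 = -0.533
  phi_hat_2 = [gamma(0) gamma(2) - gamma(1)^2] / det = [(5.2197)(-0.1495) - (-2.2168)^2] / 22.33106585 = -5.69454739 / 22.33106585 = -0.255
So phi_hat = [-0.5330, -0.2550].
Therefore phi_hat_1 = -0.5330.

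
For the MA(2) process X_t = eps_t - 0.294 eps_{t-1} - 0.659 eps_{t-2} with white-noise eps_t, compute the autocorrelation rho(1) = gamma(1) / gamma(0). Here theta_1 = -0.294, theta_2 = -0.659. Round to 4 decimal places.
\rho(1) = -0.0659

For an MA(q) process with theta_0 = 1, the autocovariance is
  gamma(k) = sigma^2 * sum_{i=0..q-k} theta_i * theta_{i+k},
and rho(k) = gamma(k) / gamma(0). Sigma^2 cancels.
  numerator   = (1)*(-0.294) + (-0.294)*(-0.659) = -0.100254.
  denominator = (1)^2 + (-0.294)^2 + (-0.659)^2 = 1.520717.
  rho(1) = -0.100254 / 1.520717 = -0.0659.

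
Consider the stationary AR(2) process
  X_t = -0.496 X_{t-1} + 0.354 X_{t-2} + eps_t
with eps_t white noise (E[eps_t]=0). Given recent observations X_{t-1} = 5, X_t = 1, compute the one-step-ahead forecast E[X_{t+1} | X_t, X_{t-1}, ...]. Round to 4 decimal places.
E[X_{t+1} \mid \mathcal F_t] = 1.2740

For an AR(p) model X_t = c + sum_i phi_i X_{t-i} + eps_t, the
one-step-ahead conditional mean is
  E[X_{t+1} | X_t, ...] = c + sum_i phi_i X_{t+1-i}.
Substitute known values:
  E[X_{t+1} | ...] = (-0.496) * (1) + (0.354) * (5)
                   = 1.2740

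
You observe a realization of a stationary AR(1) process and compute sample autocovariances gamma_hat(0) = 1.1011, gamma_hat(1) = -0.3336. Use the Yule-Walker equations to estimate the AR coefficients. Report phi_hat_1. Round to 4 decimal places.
\hat\phi_{1} = -0.3030

The Yule-Walker equations for an AR(p) process read, in matrix form,
  Gamma_p phi = r_p,   with   (Gamma_p)_{ij} = gamma(|i - j|),
                       (r_p)_i = gamma(i),   i,j = 1..p.
Substitute the sample gammas (Toeplitz matrix and right-hand side of size 1):
  Gamma_p = [[1.1011]]
  r_p     = [-0.3336]
With p = 1 this is the single equation gamma(0) phi_1 = gamma(1):
  phi_hat_1 = gamma(1) / gamma(0) = -0.3336 / 1.1011 = -0.3030.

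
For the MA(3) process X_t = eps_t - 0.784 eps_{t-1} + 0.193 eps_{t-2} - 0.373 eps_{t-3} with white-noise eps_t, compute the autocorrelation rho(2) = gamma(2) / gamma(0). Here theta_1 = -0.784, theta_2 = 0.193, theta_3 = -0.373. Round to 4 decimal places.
\rho(2) = 0.2710

For an MA(q) process with theta_0 = 1, the autocovariance is
  gamma(k) = sigma^2 * sum_{i=0..q-k} theta_i * theta_{i+k},
and rho(k) = gamma(k) / gamma(0). Sigma^2 cancels.
  numerator   = (1)*(0.193) + (-0.784)*(-0.373) = 0.485432.
  denominator = (1)^2 + (-0.784)^2 + (0.193)^2 + (-0.373)^2 = 1.791034.
  rho(2) = 0.485432 / 1.791034 = 0.2710.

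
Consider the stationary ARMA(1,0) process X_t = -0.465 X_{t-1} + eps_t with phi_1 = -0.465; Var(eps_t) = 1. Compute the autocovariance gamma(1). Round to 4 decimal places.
\gamma(1) = -0.5933

Multiply the model equation by X_{t-k} and take expectations. With theta_0 = psi_0 = 1 and psi_j the MA(infinity) weights, this gives
  gamma(k) - sum_i phi_i gamma(k-i) = c_k,
  c_k = sigma^2 * sum_{j=k..q} theta_j psi_{j-k}   (c_k = 0 for k > q),
using gamma(-m) = gamma(m).
Pure AR (q = 0): c_0 = sigma^2 = 1, c_k = 0 for k >= 1.
Equations for k = 0 and k = 1 (AR order 1):
  gamma(0) = phi_1 gamma(1) + c_0
  gamma(1) = phi_1 gamma(0) + c_1
Substituting the second into the first: gamma(0) (1 - phi_1^2) = c_0 + phi_1 c_1, so
  gamma(0) = c_0 / (1 - phi_1^2) = 1 / (1 - (-0.465)^2) = 1 / 0.783775 = 1.275876.
  gamma(1) = phi_1 gamma(0) = (-0.465)(1.275876) = -0.593283.
Therefore gamma(1) = -0.5933 (to 4 decimal places).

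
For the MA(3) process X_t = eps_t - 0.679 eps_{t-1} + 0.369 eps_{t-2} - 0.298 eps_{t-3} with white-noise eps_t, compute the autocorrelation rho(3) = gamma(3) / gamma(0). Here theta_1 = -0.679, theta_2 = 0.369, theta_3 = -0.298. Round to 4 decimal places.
\rho(3) = -0.1767

For an MA(q) process with theta_0 = 1, the autocovariance is
  gamma(k) = sigma^2 * sum_{i=0..q-k} theta_i * theta_{i+k},
and rho(k) = gamma(k) / gamma(0). Sigma^2 cancels.
  numerator   = (1)*(-0.298) = -0.298.
  denominator = (1)^2 + (-0.679)^2 + (0.369)^2 + (-0.298)^2 = 1.686006.
  rho(3) = -0.298 / 1.686006 = -0.1767.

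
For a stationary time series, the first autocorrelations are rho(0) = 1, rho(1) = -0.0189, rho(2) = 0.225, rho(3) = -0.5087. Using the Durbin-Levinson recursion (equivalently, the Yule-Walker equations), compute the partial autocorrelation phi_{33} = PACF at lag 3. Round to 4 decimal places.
\phi_{33} = -0.5280

The PACF at lag k is phi_{kk}, the last component of the solution
to the Yule-Walker system G_k phi = r_k where
  (G_k)_{ij} = rho(|i - j|), (r_k)_i = rho(i), i,j = 1..k.
Equivalently, Durbin-Levinson gives phi_{kk} iteratively:
  phi_{11} = rho(1)
  phi_{kk} = [rho(k) - sum_{j=1..k-1} phi_{k-1,j} rho(k-j)]
            / [1 - sum_{j=1..k-1} phi_{k-1,j} rho(j)],
  phi_{k,j} = phi_{k-1,j} - phi_{kk} phi_{k-1,k-j},  j = 1..k-1.
Step k = 1:
  phi_11 = rho(1) = -0.0189.
Step k = 2:
  phi_22 = [rho(2) - phi_11 rho(1)] / [1 - phi_11 rho(1)] = [0.225 - (-0.0189)(-0.0189)] / [1 - (-0.0189)(-0.0189)]
         = 0.22464279 / 0.99964279 = 0.224723.
  Update: phi_21 = phi_11 - phi_22 phi_11 = -0.0189 - (0.224723)(-0.0189) = -0.014653.
Step k = 3:
  phi_33 = [rho(3) - phi_21 rho(2) - phi_22 rho(1)] / [1 - phi_21 rho(1) - phi_22 rho(2)]
    numerator   = -0.5087 - (-0.014653)(0.225) - (0.224723)(-0.0189) = -0.50115587
    denominator = 1 - (-0.014653)(-0.0189) - (0.224723)(0.225) = 0.94916037
  phi_33 = -0.50115587 / 0.94916037 = -0.528.
Therefore phi_{33} = -0.5280.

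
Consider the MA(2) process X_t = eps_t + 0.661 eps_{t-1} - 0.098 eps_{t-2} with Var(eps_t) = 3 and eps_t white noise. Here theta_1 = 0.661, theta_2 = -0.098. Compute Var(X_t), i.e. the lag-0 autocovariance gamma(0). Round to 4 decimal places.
\gamma(0) = 4.3396

For an MA(q) process X_t = eps_t + sum_i theta_i eps_{t-i} with
Var(eps_t) = sigma^2, the variance is
  gamma(0) = sigma^2 * (1 + sum_i theta_i^2).
  sum_i theta_i^2 = (0.661)^2 + (-0.098)^2 = 0.436921 + 0.009604 = 0.446525.
  gamma(0) = 3 * (1 + 0.446525) = 3 * 1.446525 = 4.339575, which rounds to 4.3396.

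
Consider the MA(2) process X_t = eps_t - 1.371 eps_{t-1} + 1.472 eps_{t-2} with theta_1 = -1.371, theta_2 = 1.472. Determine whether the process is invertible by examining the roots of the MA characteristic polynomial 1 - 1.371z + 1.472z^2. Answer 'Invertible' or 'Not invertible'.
\text{Not invertible}

The MA(q) characteristic polynomial is P(z) = 1 - 1.371z + 1.472z^2.
Invertibility requires all roots to lie outside the unit circle, i.e. |z| > 1 for every root.
Set 1 + (-1.371) z + (1.472) z^2 = 0, i.e. a z^2 + b z + c = 0 with a = 1.472, b = -1.371, c = 1.
Discriminant D = b^2 - 4ac = (-1.371)^2 - 4*(1.472)*1 = 1.879641 - (5.888) = -4.008359.
D < 0, so the roots are the complex-conjugate pair z = (-b +/- i sqrt(-D)) / (2a) = 0.4657 +/- 0.6801i.
For a conjugate pair |z|^2 = z * conj(z) = (product of roots) = c/a = 1/(1.472) = 0.679348, so |z| = sqrt(0.679348) = 0.8242 for both roots.
Moduli of all roots: 0.8242, 0.8242.
All moduli strictly greater than 1? No.
Verdict: Not invertible.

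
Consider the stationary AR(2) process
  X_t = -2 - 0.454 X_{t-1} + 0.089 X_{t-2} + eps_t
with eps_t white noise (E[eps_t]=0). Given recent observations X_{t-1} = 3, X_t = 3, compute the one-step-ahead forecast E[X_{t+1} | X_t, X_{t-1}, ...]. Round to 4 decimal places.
E[X_{t+1} \mid \mathcal F_t] = -3.0950

For an AR(p) model X_t = c + sum_i phi_i X_{t-i} + eps_t, the
one-step-ahead conditional mean is
  E[X_{t+1} | X_t, ...] = c + sum_i phi_i X_{t+1-i}.
Substitute known values:
  E[X_{t+1} | ...] = -2 + (-0.454) * (3) + (0.089) * (3)
                   = -3.0950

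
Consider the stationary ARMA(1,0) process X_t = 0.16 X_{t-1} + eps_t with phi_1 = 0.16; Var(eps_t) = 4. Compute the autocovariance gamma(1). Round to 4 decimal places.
\gamma(1) = 0.6568

Multiply the model equation by X_{t-k} and take expectations. With theta_0 = psi_0 = 1 and psi_j the MA(infinity) weights, this gives
  gamma(k) - sum_i phi_i gamma(k-i) = c_k,
  c_k = sigma^2 * sum_{j=k..q} theta_j psi_{j-k}   (c_k = 0 for k > q),
using gamma(-m) = gamma(m).
Pure AR (q = 0): c_0 = sigma^2 = 4, c_k = 0 for k >= 1.
Equations for k = 0 and k = 1 (AR order 1):
  gamma(0) = phi_1 gamma(1) + c_0
  gamma(1) = phi_1 gamma(0) + c_1
Substituting the second into the first: gamma(0) (1 - phi_1^2) = c_0 + phi_1 c_1, so
  gamma(0) = c_0 / (1 - phi_1^2) = 4 / (1 - (0.16)^2) = 4 / 0.9744 = 4.10509.
  gamma(1) = phi_1 gamma(0) = (0.16)(4.10509) = 0.656814.
Therefore gamma(1) = 0.6568 (to 4 decimal places).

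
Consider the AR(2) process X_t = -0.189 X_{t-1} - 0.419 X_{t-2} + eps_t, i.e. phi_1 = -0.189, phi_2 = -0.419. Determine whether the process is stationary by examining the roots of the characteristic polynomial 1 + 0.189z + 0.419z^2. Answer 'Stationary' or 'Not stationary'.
\text{Stationary}

The AR(p) characteristic polynomial is P(z) = 1 + 0.189z + 0.419z^2.
Stationarity requires all roots to lie outside the unit circle, i.e. |z| > 1 for every root.
Set 1 + (0.189) z + (0.419) z^2 = 0, i.e. a z^2 + b z + c = 0 with a = 0.419, b = 0.189, c = 1.
Discriminant D = b^2 - 4ac = (0.189)^2 - 4*(0.419)*1 = 0.035721 - (1.676) = -1.640279.
D < 0, so the roots are the complex-conjugate pair z = (-b +/- i sqrt(-D)) / (2a) = -0.2255 +/- 1.5283i.
For a conjugate pair |z|^2 = z * conj(z) = (product of roots) = c/a = 1/(0.419) = 2.386635, so |z| = sqrt(2.386635) = 1.5449 for both roots.
Moduli of all roots: 1.5449, 1.5449.
All moduli strictly greater than 1? Yes.
Verdict: Stationary.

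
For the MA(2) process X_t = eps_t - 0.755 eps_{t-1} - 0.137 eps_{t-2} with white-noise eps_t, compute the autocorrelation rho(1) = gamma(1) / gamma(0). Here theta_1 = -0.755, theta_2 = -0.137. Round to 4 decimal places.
\rho(1) = -0.4101

For an MA(q) process with theta_0 = 1, the autocovariance is
  gamma(k) = sigma^2 * sum_{i=0..q-k} theta_i * theta_{i+k},
and rho(k) = gamma(k) / gamma(0). Sigma^2 cancels.
  numerator   = (1)*(-0.755) + (-0.755)*(-0.137) = -0.651565.
  denominator = (1)^2 + (-0.755)^2 + (-0.137)^2 = 1.588794.
  rho(1) = -0.651565 / 1.588794 = -0.4101.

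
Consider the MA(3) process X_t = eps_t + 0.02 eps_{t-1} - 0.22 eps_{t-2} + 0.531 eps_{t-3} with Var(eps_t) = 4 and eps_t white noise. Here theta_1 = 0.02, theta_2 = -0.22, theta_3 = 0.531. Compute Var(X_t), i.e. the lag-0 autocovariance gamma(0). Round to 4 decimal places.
\gamma(0) = 5.3230

For an MA(q) process X_t = eps_t + sum_i theta_i eps_{t-i} with
Var(eps_t) = sigma^2, the variance is
  gamma(0) = sigma^2 * (1 + sum_i theta_i^2).
  sum_i theta_i^2 = (0.02)^2 + (-0.22)^2 + (0.531)^2 = 0.0004 + 0.0484 + 0.281961 = 0.330761.
  gamma(0) = 4 * (1 + 0.330761) = 4 * 1.330761 = 5.323044, which rounds to 5.3230.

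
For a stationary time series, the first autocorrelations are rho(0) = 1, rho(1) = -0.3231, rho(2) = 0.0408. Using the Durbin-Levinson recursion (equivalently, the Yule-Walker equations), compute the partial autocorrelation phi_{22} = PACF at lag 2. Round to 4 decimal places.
\phi_{22} = -0.0710

The PACF at lag k is phi_{kk}, the last component of the solution
to the Yule-Walker system G_k phi = r_k where
  (G_k)_{ij} = rho(|i - j|), (r_k)_i = rho(i), i,j = 1..k.
Equivalently, Durbin-Levinson gives phi_{kk} iteratively:
  phi_{11} = rho(1)
  phi_{kk} = [rho(k) - sum_{j=1..k-1} phi_{k-1,j} rho(k-j)]
            / [1 - sum_{j=1..k-1} phi_{k-1,j} rho(j)],
  phi_{k,j} = phi_{k-1,j} - phi_{kk} phi_{k-1,k-j},  j = 1..k-1.
Step k = 1:
  phi_11 = rho(1) = -0.3231.
Step k = 2:
  phi_22 = [rho(2) - phi_11 rho(1)] / [1 - phi_11 rho(1)] = [0.0408 - (-0.3231)(-0.3231)] / [1 - (-0.3231)(-0.3231)]
         = -0.06359361 / 0.89560639 = -0.071.
Therefore phi_{22} = -0.0710.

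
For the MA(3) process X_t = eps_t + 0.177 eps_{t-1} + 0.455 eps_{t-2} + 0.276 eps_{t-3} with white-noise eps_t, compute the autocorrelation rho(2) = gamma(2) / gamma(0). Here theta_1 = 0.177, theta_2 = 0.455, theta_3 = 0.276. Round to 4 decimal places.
\rho(2) = 0.3833

For an MA(q) process with theta_0 = 1, the autocovariance is
  gamma(k) = sigma^2 * sum_{i=0..q-k} theta_i * theta_{i+k},
and rho(k) = gamma(k) / gamma(0). Sigma^2 cancels.
  numerator   = (1)*(0.455) + (0.177)*(0.276) = 0.503852.
  denominator = (1)^2 + (0.177)^2 + (0.455)^2 + (0.276)^2 = 1.31453.
  rho(2) = 0.503852 / 1.31453 = 0.3833.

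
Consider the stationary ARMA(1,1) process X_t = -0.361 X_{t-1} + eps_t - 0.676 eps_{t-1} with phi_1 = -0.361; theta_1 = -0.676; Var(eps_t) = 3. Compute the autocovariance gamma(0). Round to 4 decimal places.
\gamma(0) = 6.7095

Multiply the model equation by X_{t-k} and take expectations. With theta_0 = psi_0 = 1 and psi_j the MA(infinity) weights, this gives
  gamma(k) - sum_i phi_i gamma(k-i) = c_k,
  c_k = sigma^2 * sum_{j=k..q} theta_j psi_{j-k}   (c_k = 0 for k > q),
using gamma(-m) = gamma(m).
psi-weights needed (psi_j = theta_j + sum_i phi_i psi_{j-i}):
  psi_1 = theta_1 + phi_1 = -0.676 + (-0.361) = -1.037
Right-hand sides:
  c_0 = sigma^2 (1 + theta_1 psi_1) = 3 * (1 + (-0.676)(-1.037)) = 3 * 1.701012 = 5.103036
  c_1 = sigma^2 theta_1 = 3 * (-0.676) = -2.028
  c_2 = 0
Equations for k = 0 and k = 1 (AR order 1):
  gamma(0) = phi_1 gamma(1) + c_0
  gamma(1) = phi_1 gamma(0) + c_1
Substituting the second into the first: gamma(0) (1 - phi_1^2) = c_0 + phi_1 c_1, so
  gamma(0) = (c_0 + phi_1 c_1) / (1 - phi_1^2) = (5.103036 + (-0.361)(-2.028)) / (1 - (-0.361)^2) = 5.835144 / 0.869679 = 6.709538.
Therefore gamma(0) = 6.7095 (to 4 decimal places).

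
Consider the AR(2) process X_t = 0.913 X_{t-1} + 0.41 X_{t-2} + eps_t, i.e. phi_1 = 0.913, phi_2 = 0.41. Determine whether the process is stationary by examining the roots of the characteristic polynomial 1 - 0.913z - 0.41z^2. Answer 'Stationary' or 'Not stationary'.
\text{Not stationary}

The AR(p) characteristic polynomial is P(z) = 1 - 0.913z - 0.41z^2.
Stationarity requires all roots to lie outside the unit circle, i.e. |z| > 1 for every root.
Set 1 + (-0.913) z + (-0.41) z^2 = 0, i.e. a z^2 + b z + c = 0 with a = -0.41, b = -0.913, c = 1.
Discriminant D = b^2 - 4ac = (-0.913)^2 - 4*(-0.41)*1 = 0.833569 - (-1.64) = 2.473569.
D >= 0, so the roots are real: z = (-b +/- sqrt(D)) / (2a) = (0.913 +/- 1.572758) / (-0.82).
  z_1 = (0.913 + 1.572758) / (-0.82) = -3.0314,   |z_1| = 3.0314.
  z_2 = (0.913 - 1.572758) / (-0.82) = 0.8046,   |z_2| = 0.8046.
Moduli of all roots: 3.0314, 0.8046.
All moduli strictly greater than 1? No.
Verdict: Not stationary.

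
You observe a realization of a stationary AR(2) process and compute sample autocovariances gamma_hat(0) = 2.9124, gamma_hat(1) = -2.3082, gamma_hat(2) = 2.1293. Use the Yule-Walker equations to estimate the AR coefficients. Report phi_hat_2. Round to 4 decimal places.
\hat\phi_{2} = 0.2770

The Yule-Walker equations for an AR(p) process read, in matrix form,
  Gamma_p phi = r_p,   with   (Gamma_p)_{ij} = gamma(|i - j|),
                       (r_p)_i = gamma(i),   i,j = 1..p.
Substitute the sample gammas (Toeplitz matrix and right-hand side of size 2):
  Gamma_p = [[2.9124, -2.3082], [-2.3082, 2.9124]]
  r_p     = [-2.3082, 2.1293]
Written out:
  2.9124 phi_1 - 2.3082 phi_2 = -2.3082
  -2.3082 phi_1 + 2.9124 phi_2 = 2.1293
Solve by Cramer's rule:
  det = gamma(0)^2 - gamma(1)^2 = (2.9124)^2 - (-2.3082)^2 = 8.48207376 - 5.32778724 = 3.15428652
  phi_hat_1 = [gamma(1) gamma(0) - gamma(1) gamma(2)] / det = [(-2.3082)(2.9124) - (-2.3082)(2.1293)] / 3.15428652 = -1.80755142 / 3.15428652 = -0.573
  phi_hat_2 = [gamma(0) gamma(2) - gamma(1)^2] / det = [(2.9124)(2.1293) - (-2.3082)^2] / 3.15428652 = 0.87358608 / 3.15428652 = 0.277
So phi_hat = [-0.5730, 0.2770].
Therefore phi_hat_2 = 0.2770.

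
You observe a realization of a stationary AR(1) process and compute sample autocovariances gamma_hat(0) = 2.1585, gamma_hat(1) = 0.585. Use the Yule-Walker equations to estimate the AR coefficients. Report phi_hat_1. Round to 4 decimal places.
\hat\phi_{1} = 0.2710

The Yule-Walker equations for an AR(p) process read, in matrix form,
  Gamma_p phi = r_p,   with   (Gamma_p)_{ij} = gamma(|i - j|),
                       (r_p)_i = gamma(i),   i,j = 1..p.
Substitute the sample gammas (Toeplitz matrix and right-hand side of size 1):
  Gamma_p = [[2.1585]]
  r_p     = [0.585]
With p = 1 this is the single equation gamma(0) phi_1 = gamma(1):
  phi_hat_1 = gamma(1) / gamma(0) = 0.585 / 2.1585 = 0.2710.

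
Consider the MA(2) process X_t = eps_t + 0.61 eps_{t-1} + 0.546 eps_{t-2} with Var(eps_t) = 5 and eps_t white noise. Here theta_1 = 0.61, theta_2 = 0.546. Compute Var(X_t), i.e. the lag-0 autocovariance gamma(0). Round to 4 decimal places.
\gamma(0) = 8.3511

For an MA(q) process X_t = eps_t + sum_i theta_i eps_{t-i} with
Var(eps_t) = sigma^2, the variance is
  gamma(0) = sigma^2 * (1 + sum_i theta_i^2).
  sum_i theta_i^2 = (0.61)^2 + (0.546)^2 = 0.3721 + 0.298116 = 0.670216.
  gamma(0) = 5 * (1 + 0.670216) = 5 * 1.670216 = 8.35108, which rounds to 8.3511.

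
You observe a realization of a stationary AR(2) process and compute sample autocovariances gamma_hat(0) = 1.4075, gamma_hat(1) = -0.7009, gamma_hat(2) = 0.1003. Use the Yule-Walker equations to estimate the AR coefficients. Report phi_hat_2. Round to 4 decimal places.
\hat\phi_{2} = -0.2350

The Yule-Walker equations for an AR(p) process read, in matrix form,
  Gamma_p phi = r_p,   with   (Gamma_p)_{ij} = gamma(|i - j|),
                       (r_p)_i = gamma(i),   i,j = 1..p.
Substitute the sample gammas (Toeplitz matrix and right-hand side of size 2):
  Gamma_p = [[1.4075, -0.7009], [-0.7009, 1.4075]]
  r_p     = [-0.7009, 0.1003]
Written out:
  1.4075 phi_1 - 0.7009 phi_2 = -0.7009
  -0.7009 phi_1 + 1.4075 phi_2 = 0.1003
Solve by Cramer's rule:
  det = gamma(0)^2 - gamma(1)^2 = (1.4075)^2 - (-0.7009)^2 = 1.98105625 - 0.49126081 = 1.48979544
  phi_hat_1 = [gamma(1) gamma(0) - gamma(1) gamma(2)] / det = [(-0.7009)(1.4075) - (-0.7009)(0.1003)] / 1.48979544 = -0.91621648 / 1.48979544 = -0.615
  phi_hat_2 = [gamma(0) gamma(2) - gamma(1)^2] / det = [(1.4075)(0.1003) - (-0.7009)^2] / 1.48979544 = -0.35008856 / 1.48979544 = -0.235
So phi_hat = [-0.6150, -0.2350].
Therefore phi_hat_2 = -0.2350.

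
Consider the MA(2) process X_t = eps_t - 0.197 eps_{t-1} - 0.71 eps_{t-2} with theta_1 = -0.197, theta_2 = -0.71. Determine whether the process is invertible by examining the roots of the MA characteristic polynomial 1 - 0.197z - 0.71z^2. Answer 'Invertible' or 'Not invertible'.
\text{Invertible}

The MA(q) characteristic polynomial is P(z) = 1 - 0.197z - 0.71z^2.
Invertibility requires all roots to lie outside the unit circle, i.e. |z| > 1 for every root.
Set 1 + (-0.197) z + (-0.71) z^2 = 0, i.e. a z^2 + b z + c = 0 with a = -0.71, b = -0.197, c = 1.
Discriminant D = b^2 - 4ac = (-0.197)^2 - 4*(-0.71)*1 = 0.038809 - (-2.84) = 2.878809.
D >= 0, so the roots are real: z = (-b +/- sqrt(D)) / (2a) = (0.197 +/- 1.696705) / (-1.42).
  z_1 = (0.197 + 1.696705) / (-1.42) = -1.3336,   |z_1| = 1.3336.
  z_2 = (0.197 - 1.696705) / (-1.42) = 1.0561,   |z_2| = 1.0561.
Moduli of all roots: 1.3336, 1.0561.
All moduli strictly greater than 1? Yes.
Verdict: Invertible.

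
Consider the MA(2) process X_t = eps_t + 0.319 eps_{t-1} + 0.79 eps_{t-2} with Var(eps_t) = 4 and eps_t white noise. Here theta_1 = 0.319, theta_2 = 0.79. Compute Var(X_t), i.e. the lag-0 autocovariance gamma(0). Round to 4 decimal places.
\gamma(0) = 6.9034

For an MA(q) process X_t = eps_t + sum_i theta_i eps_{t-i} with
Var(eps_t) = sigma^2, the variance is
  gamma(0) = sigma^2 * (1 + sum_i theta_i^2).
  sum_i theta_i^2 = (0.319)^2 + (0.79)^2 = 0.101761 + 0.6241 = 0.725861.
  gamma(0) = 4 * (1 + 0.725861) = 4 * 1.725861 = 6.903444, which rounds to 6.9034.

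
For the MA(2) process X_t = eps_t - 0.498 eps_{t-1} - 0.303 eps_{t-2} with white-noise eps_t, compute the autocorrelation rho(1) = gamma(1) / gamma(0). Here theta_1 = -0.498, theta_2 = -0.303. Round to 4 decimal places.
\rho(1) = -0.2591

For an MA(q) process with theta_0 = 1, the autocovariance is
  gamma(k) = sigma^2 * sum_{i=0..q-k} theta_i * theta_{i+k},
and rho(k) = gamma(k) / gamma(0). Sigma^2 cancels.
  numerator   = (1)*(-0.498) + (-0.498)*(-0.303) = -0.347106.
  denominator = (1)^2 + (-0.498)^2 + (-0.303)^2 = 1.339813.
  rho(1) = -0.347106 / 1.339813 = -0.2591.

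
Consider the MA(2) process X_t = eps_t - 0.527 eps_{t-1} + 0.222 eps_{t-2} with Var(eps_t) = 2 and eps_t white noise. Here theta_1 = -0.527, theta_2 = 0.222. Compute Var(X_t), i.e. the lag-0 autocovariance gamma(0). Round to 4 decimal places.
\gamma(0) = 2.6540

For an MA(q) process X_t = eps_t + sum_i theta_i eps_{t-i} with
Var(eps_t) = sigma^2, the variance is
  gamma(0) = sigma^2 * (1 + sum_i theta_i^2).
  sum_i theta_i^2 = (-0.527)^2 + (0.222)^2 = 0.277729 + 0.049284 = 0.327013.
  gamma(0) = 2 * (1 + 0.327013) = 2 * 1.327013 = 2.654026, which rounds to 2.6540.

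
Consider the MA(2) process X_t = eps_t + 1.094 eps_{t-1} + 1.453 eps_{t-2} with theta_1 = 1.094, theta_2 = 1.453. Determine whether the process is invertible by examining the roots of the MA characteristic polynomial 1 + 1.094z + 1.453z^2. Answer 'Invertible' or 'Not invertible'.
\text{Not invertible}

The MA(q) characteristic polynomial is P(z) = 1 + 1.094z + 1.453z^2.
Invertibility requires all roots to lie outside the unit circle, i.e. |z| > 1 for every root.
Set 1 + (1.094) z + (1.453) z^2 = 0, i.e. a z^2 + b z + c = 0 with a = 1.453, b = 1.094, c = 1.
Discriminant D = b^2 - 4ac = (1.094)^2 - 4*(1.453)*1 = 1.196836 - (5.812) = -4.615164.
D < 0, so the roots are the complex-conjugate pair z = (-b +/- i sqrt(-D)) / (2a) = -0.3765 +/- 0.7393i.
For a conjugate pair |z|^2 = z * conj(z) = (product of roots) = c/a = 1/(1.453) = 0.688231, so |z| = sqrt(0.688231) = 0.8296 for both roots.
Moduli of all roots: 0.8296, 0.8296.
All moduli strictly greater than 1? No.
Verdict: Not invertible.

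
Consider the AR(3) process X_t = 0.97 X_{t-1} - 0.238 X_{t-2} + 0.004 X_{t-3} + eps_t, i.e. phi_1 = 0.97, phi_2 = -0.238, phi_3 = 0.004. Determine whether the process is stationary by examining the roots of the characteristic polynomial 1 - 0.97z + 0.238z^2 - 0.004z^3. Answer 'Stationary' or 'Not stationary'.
\text{Stationary}

The AR(p) characteristic polynomial is P(z) = 1 - 0.97z + 0.238z^2 - 0.004z^3.
Stationarity requires all roots to lie outside the unit circle, i.e. |z| > 1 for every root.
Degree 3: look for a simple real root z0 first, then factor out (1 - z/z0) and solve the remaining quadratic.
Testing z0 = 2.5: P(2.5) = 1 + (-0.97)(2.5) + (0.238)(2.5)^2 + (-0.004)(2.5)^3
  = 1 + (-2.425) + (1.4875) + (-0.0625) = 0.  So z_0 = 2.5 is a root, |z_0| = 2.5.
Divide out the factor (1 - 0.4 z) = (1 - z/z0) (since 1/z0 = 0.4):
  P(z) = (1 - 0.4 z)(1 + (-0.57) z + (0.01) z^2)
  [check: z-coef -0.57 - (0.4) = -0.97; z^2-coef 0.01 - (0.4)(-0.57) = 0.238; z^3-coef -(0.4)(0.01) = -0.004.]
Remaining roots from the quadratic factor 1 + (-0.57) z + (0.01) z^2:
  Set 1 + (-0.57) z + (0.01) z^2 = 0, i.e. a z^2 + b z + c = 0 with a = 0.01, b = -0.57, c = 1.
  Discriminant D = b^2 - 4ac = (-0.57)^2 - 4*(0.01)*1 = 0.3249 - (0.04) = 0.2849.
  D >= 0, so the roots are real: z = (-b +/- sqrt(D)) / (2a) = (0.57 +/- 0.53376) / (0.02).
    z_1 = (0.57 + 0.53376) / (0.02) = 55.188,   |z_1| = 55.188.
    z_2 = (0.57 - 0.53376) / (0.02) = 1.812,   |z_2| = 1.812.
Moduli of all roots: 2.5000, 55.1880, 1.8120.
All moduli strictly greater than 1? Yes.
Verdict: Stationary.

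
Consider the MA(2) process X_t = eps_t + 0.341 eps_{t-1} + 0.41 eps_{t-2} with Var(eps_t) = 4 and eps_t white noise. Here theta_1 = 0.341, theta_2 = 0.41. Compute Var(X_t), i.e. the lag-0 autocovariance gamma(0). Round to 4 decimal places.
\gamma(0) = 5.1375

For an MA(q) process X_t = eps_t + sum_i theta_i eps_{t-i} with
Var(eps_t) = sigma^2, the variance is
  gamma(0) = sigma^2 * (1 + sum_i theta_i^2).
  sum_i theta_i^2 = (0.341)^2 + (0.41)^2 = 0.116281 + 0.1681 = 0.284381.
  gamma(0) = 4 * (1 + 0.284381) = 4 * 1.284381 = 5.137524, which rounds to 5.1375.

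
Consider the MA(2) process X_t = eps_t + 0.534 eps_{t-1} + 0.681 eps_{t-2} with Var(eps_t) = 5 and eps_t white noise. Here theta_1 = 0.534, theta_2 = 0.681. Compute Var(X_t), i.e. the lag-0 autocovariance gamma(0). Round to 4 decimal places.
\gamma(0) = 8.7446

For an MA(q) process X_t = eps_t + sum_i theta_i eps_{t-i} with
Var(eps_t) = sigma^2, the variance is
  gamma(0) = sigma^2 * (1 + sum_i theta_i^2).
  sum_i theta_i^2 = (0.534)^2 + (0.681)^2 = 0.285156 + 0.463761 = 0.748917.
  gamma(0) = 5 * (1 + 0.748917) = 5 * 1.748917 = 8.744585, which rounds to 8.7446.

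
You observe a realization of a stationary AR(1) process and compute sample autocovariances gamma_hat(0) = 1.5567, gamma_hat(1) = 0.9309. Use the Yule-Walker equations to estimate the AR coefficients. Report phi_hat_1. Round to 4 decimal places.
\hat\phi_{1} = 0.5980

The Yule-Walker equations for an AR(p) process read, in matrix form,
  Gamma_p phi = r_p,   with   (Gamma_p)_{ij} = gamma(|i - j|),
                       (r_p)_i = gamma(i),   i,j = 1..p.
Substitute the sample gammas (Toeplitz matrix and right-hand side of size 1):
  Gamma_p = [[1.5567]]
  r_p     = [0.9309]
With p = 1 this is the single equation gamma(0) phi_1 = gamma(1):
  phi_hat_1 = gamma(1) / gamma(0) = 0.9309 / 1.5567 = 0.5980.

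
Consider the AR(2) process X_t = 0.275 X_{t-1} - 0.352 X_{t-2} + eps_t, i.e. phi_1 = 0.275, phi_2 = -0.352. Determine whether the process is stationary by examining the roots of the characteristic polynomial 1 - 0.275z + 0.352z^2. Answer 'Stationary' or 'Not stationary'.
\text{Stationary}

The AR(p) characteristic polynomial is P(z) = 1 - 0.275z + 0.352z^2.
Stationarity requires all roots to lie outside the unit circle, i.e. |z| > 1 for every root.
Set 1 + (-0.275) z + (0.352) z^2 = 0, i.e. a z^2 + b z + c = 0 with a = 0.352, b = -0.275, c = 1.
Discriminant D = b^2 - 4ac = (-0.275)^2 - 4*(0.352)*1 = 0.075625 - (1.408) = -1.332375.
D < 0, so the roots are the complex-conjugate pair z = (-b +/- i sqrt(-D)) / (2a) = 0.3906 +/- 1.6396i.
For a conjugate pair |z|^2 = z * conj(z) = (product of roots) = c/a = 1/(0.352) = 2.840909, so |z| = sqrt(2.840909) = 1.6855 for both roots.
Moduli of all roots: 1.6855, 1.6855.
All moduli strictly greater than 1? Yes.
Verdict: Stationary.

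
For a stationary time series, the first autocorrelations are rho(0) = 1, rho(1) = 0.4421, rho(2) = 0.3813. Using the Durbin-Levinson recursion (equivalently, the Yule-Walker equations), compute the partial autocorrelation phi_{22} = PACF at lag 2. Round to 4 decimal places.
\phi_{22} = 0.2310

The PACF at lag k is phi_{kk}, the last component of the solution
to the Yule-Walker system G_k phi = r_k where
  (G_k)_{ij} = rho(|i - j|), (r_k)_i = rho(i), i,j = 1..k.
Equivalently, Durbin-Levinson gives phi_{kk} iteratively:
  phi_{11} = rho(1)
  phi_{kk} = [rho(k) - sum_{j=1..k-1} phi_{k-1,j} rho(k-j)]
            / [1 - sum_{j=1..k-1} phi_{k-1,j} rho(j)],
  phi_{k,j} = phi_{k-1,j} - phi_{kk} phi_{k-1,k-j},  j = 1..k-1.
Step k = 1:
  phi_11 = rho(1) = 0.4421.
Step k = 2:
  phi_22 = [rho(2) - phi_11 rho(1)] / [1 - phi_11 rho(1)] = [0.3813 - (0.4421)(0.4421)] / [1 - (0.4421)(0.4421)]
         = 0.18584759 / 0.80454759 = 0.231.
Therefore phi_{22} = 0.2310.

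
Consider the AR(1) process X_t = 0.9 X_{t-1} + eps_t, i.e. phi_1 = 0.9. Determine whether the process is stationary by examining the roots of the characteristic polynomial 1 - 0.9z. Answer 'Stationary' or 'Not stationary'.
\text{Stationary}

The AR(p) characteristic polynomial is P(z) = 1 - 0.9z.
Stationarity requires all roots to lie outside the unit circle, i.e. |z| > 1 for every root.
This is linear in z: 1 + (-0.9) z = 0  =>  z = -1/(-0.9) = 1.111111,  |z| = 1.111111.
Moduli of all roots: 1.1111.
All moduli strictly greater than 1? Yes.
Verdict: Stationary.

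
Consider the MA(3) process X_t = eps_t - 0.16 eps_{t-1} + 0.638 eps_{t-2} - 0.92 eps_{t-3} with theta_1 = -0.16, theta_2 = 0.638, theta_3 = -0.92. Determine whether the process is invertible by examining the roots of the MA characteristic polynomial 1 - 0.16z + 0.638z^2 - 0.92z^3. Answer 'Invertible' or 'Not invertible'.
\text{Not invertible}

The MA(q) characteristic polynomial is P(z) = 1 - 0.16z + 0.638z^2 - 0.92z^3.
Invertibility requires all roots to lie outside the unit circle, i.e. |z| > 1 for every root.
Degree 3: look for a simple real root z0 first, then factor out (1 - z/z0) and solve the remaining quadratic.
Testing z0 = 1.25: P(1.25) = 1 + (-0.16)(1.25) + (0.638)(1.25)^2 + (-0.92)(1.25)^3
  = 1 + (-0.2) + (0.996875) + (-1.796875) = 0.  So z_0 = 1.25 is a root, |z_0| = 1.25.
Divide out the factor (1 - 0.8 z) = (1 - z/z0) (since 1/z0 = 0.8):
  P(z) = (1 - 0.8 z)(1 + (0.64) z + (1.15) z^2)
  [check: z-coef 0.64 - (0.8) = -0.16; z^2-coef 1.15 - (0.8)(0.64) = 0.638; z^3-coef -(0.8)(1.15) = -0.92.]
Remaining roots from the quadratic factor 1 + (0.64) z + (1.15) z^2:
  Set 1 + (0.64) z + (1.15) z^2 = 0, i.e. a z^2 + b z + c = 0 with a = 1.15, b = 0.64, c = 1.
  Discriminant D = b^2 - 4ac = (0.64)^2 - 4*(1.15)*1 = 0.4096 - (4.6) = -4.1904.
  D < 0, so the roots are the complex-conjugate pair z = (-b +/- i sqrt(-D)) / (2a) = -0.2783 +/- 0.89i.
  For a conjugate pair |z|^2 = z * conj(z) = (product of roots) = c/a = 1/(1.15) = 0.869565, so |z| = sqrt(0.869565) = 0.9325 for both roots.
Moduli of all roots: 1.2500, 0.9325, 0.9325.
All moduli strictly greater than 1? No.
Verdict: Not invertible.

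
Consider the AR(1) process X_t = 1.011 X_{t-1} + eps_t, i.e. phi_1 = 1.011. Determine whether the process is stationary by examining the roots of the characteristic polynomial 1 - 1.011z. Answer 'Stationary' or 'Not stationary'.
\text{Not stationary}

The AR(p) characteristic polynomial is P(z) = 1 - 1.011z.
Stationarity requires all roots to lie outside the unit circle, i.e. |z| > 1 for every root.
This is linear in z: 1 + (-1.011) z = 0  =>  z = -1/(-1.011) = 0.98912,  |z| = 0.98912.
Moduli of all roots: 0.9891.
All moduli strictly greater than 1? No.
Verdict: Not stationary.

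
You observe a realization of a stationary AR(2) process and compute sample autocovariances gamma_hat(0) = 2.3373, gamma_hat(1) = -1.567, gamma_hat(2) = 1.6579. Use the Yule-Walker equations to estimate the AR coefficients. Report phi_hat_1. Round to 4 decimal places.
\hat\phi_{1} = -0.3540

The Yule-Walker equations for an AR(p) process read, in matrix form,
  Gamma_p phi = r_p,   with   (Gamma_p)_{ij} = gamma(|i - j|),
                       (r_p)_i = gamma(i),   i,j = 1..p.
Substitute the sample gammas (Toeplitz matrix and right-hand side of size 2):
  Gamma_p = [[2.3373, -1.567], [-1.567, 2.3373]]
  r_p     = [-1.567, 1.6579]
Written out:
  2.3373 phi_1 - 1.567 phi_2 = -1.567
  -1.567 phi_1 + 2.3373 phi_2 = 1.6579
Solve by Cramer's rule:
  det = gamma(0)^2 - gamma(1)^2 = (2.3373)^2 - (-1.567)^2 = 5.46297129 - 2.455489 = 3.00748229
  phi_hat_1 = [gamma(1) gamma(0) - gamma(1) gamma(2)] / det = [(-1.567)(2.3373) - (-1.567)(1.6579)] / 3.00748229 = -1.0646198 / 3.00748229 = -0.354
  phi_hat_2 = [gamma(0) gamma(2) - gamma(1)^2] / det = [(2.3373)(1.6579) - (-1.567)^2] / 3.00748229 = 1.41952067 / 3.00748229 = 0.472
So phi_hat = [-0.3540, 0.4720].
Therefore phi_hat_1 = -0.3540.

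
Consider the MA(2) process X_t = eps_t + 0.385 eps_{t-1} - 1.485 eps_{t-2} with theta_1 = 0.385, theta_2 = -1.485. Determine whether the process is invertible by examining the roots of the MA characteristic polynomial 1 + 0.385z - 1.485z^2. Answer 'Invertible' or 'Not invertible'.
\text{Not invertible}

The MA(q) characteristic polynomial is P(z) = 1 + 0.385z - 1.485z^2.
Invertibility requires all roots to lie outside the unit circle, i.e. |z| > 1 for every root.
Set 1 + (0.385) z + (-1.485) z^2 = 0, i.e. a z^2 + b z + c = 0 with a = -1.485, b = 0.385, c = 1.
Discriminant D = b^2 - 4ac = (0.385)^2 - 4*(-1.485)*1 = 0.148225 - (-5.94) = 6.088225.
D >= 0, so the roots are real: z = (-b +/- sqrt(D)) / (2a) = (-0.385 +/- 2.467433) / (-2.97).
  z_1 = (-0.385 + 2.467433) / (-2.97) = -0.7012,   |z_1| = 0.7012.
  z_2 = (-0.385 - 2.467433) / (-2.97) = 0.9604,   |z_2| = 0.9604.
Moduli of all roots: 0.7012, 0.9604.
All moduli strictly greater than 1? No.
Verdict: Not invertible.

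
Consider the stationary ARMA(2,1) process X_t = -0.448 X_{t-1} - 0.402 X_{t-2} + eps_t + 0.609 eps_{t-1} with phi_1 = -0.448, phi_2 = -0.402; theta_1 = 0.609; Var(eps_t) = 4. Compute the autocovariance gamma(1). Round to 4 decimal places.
\gamma(1) = 0.0707

Multiply the model equation by X_{t-k} and take expectations. With theta_0 = psi_0 = 1 and psi_j the MA(infinity) weights, this gives
  gamma(k) - sum_i phi_i gamma(k-i) = c_k,
  c_k = sigma^2 * sum_{j=k..q} theta_j psi_{j-k}   (c_k = 0 for k > q),
using gamma(-m) = gamma(m).
psi-weights needed (psi_j = theta_j + sum_i phi_i psi_{j-i}):
  psi_1 = theta_1 + phi_1 = 0.609 + (-0.448) = 0.161
Right-hand sides:
  c_0 = sigma^2 (1 + theta_1 psi_1) = 4 * (1 + (0.609)(0.161)) = 4 * 1.098049 = 4.392196
  c_1 = sigma^2 theta_1 = 4 * (0.609) = 2.436
  c_2 = 0
Equations for k = 0, 1, 2 (AR order 2, c_2 = 0):
  (E0) gamma(0) = phi_1 gamma(1) + phi_2 gamma(2) + c_0
  (E1) gamma(1) = phi_1 gamma(0) + phi_2 gamma(1) + c_1
  (E2) gamma(2) = phi_1 gamma(1) + phi_2 gamma(0)
From (E1): gamma(1) = A gamma(0) + B with
  A = phi_1 / (1 - phi_2) = -0.448 / 1.402 = -0.319544,   B = c_1 / (1 - phi_2) = 2.436 / 1.402 = 1.737518.
Insert (E2) into (E0): gamma(0) (1 - phi_2^2) = phi_1 (1 + phi_2) gamma(1) + c_0.
  phi_1 (1 + phi_2) = (-0.448)(0.598) = -0.267904,   1 - phi_2^2 = 0.838396.
Replace gamma(1) by A gamma(0) + B and collect gamma(0):
  gamma(0) [0.838396 - (-0.267904)(-0.319544)] = (-0.267904)(1.737518) + 4.392196
  gamma(0) * 0.752789 = 3.926708
  gamma(0) = 3.926708 / 0.752789 = 5.216213.
  gamma(1) = A gamma(0) + B = (-0.319544)(5.216213) + (1.737518) = 0.070711.
Therefore gamma(1) = 0.0707 (to 4 decimal places).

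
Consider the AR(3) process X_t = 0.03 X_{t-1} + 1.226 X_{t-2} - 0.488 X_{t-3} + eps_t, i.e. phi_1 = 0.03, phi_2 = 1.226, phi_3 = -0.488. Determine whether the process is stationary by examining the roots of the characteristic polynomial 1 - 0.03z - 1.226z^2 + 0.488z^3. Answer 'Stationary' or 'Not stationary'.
\text{Not stationary}

The AR(p) characteristic polynomial is P(z) = 1 - 0.03z - 1.226z^2 + 0.488z^3.
Stationarity requires all roots to lie outside the unit circle, i.e. |z| > 1 for every root.
Degree 3: look for a simple real root z0 first, then factor out (1 - z/z0) and solve the remaining quadratic.
Testing z0 = 1.25: P(1.25) = 1 + (-0.03)(1.25) + (-1.226)(1.25)^2 + (0.488)(1.25)^3
  = 1 + (-0.0375) + (-1.915625) + (0.953125) = 0.  So z_0 = 1.25 is a root, |z_0| = 1.25.
Divide out the factor (1 - 0.8 z) = (1 - z/z0) (since 1/z0 = 0.8):
  P(z) = (1 - 0.8 z)(1 + (0.77) z + (-0.61) z^2)
  [check: z-coef 0.77 - (0.8) = -0.03; z^2-coef -0.61 - (0.8)(0.77) = -1.226; z^3-coef -(0.8)(-0.61) = 0.488.]
Remaining roots from the quadratic factor 1 + (0.77) z + (-0.61) z^2:
  Set 1 + (0.77) z + (-0.61) z^2 = 0, i.e. a z^2 + b z + c = 0 with a = -0.61, b = 0.77, c = 1.
  Discriminant D = b^2 - 4ac = (0.77)^2 - 4*(-0.61)*1 = 0.5929 - (-2.44) = 3.0329.
  D >= 0, so the roots are real: z = (-b +/- sqrt(D)) / (2a) = (-0.77 +/- 1.741522) / (-1.22).
    z_1 = (-0.77 + 1.741522) / (-1.22) = -0.7963,   |z_1| = 0.7963.
    z_2 = (-0.77 - 1.741522) / (-1.22) = 2.0586,   |z_2| = 2.0586.
Moduli of all roots: 1.2500, 0.7963, 2.0586.
All moduli strictly greater than 1? No.
Verdict: Not stationary.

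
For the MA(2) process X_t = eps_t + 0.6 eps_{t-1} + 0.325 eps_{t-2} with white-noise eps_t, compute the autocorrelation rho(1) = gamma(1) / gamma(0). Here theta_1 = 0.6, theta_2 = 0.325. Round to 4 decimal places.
\rho(1) = 0.5424

For an MA(q) process with theta_0 = 1, the autocovariance is
  gamma(k) = sigma^2 * sum_{i=0..q-k} theta_i * theta_{i+k},
and rho(k) = gamma(k) / gamma(0). Sigma^2 cancels.
  numerator   = (1)*(0.6) + (0.6)*(0.325) = 0.795.
  denominator = (1)^2 + (0.6)^2 + (0.325)^2 = 1.465625.
  rho(1) = 0.795 / 1.465625 = 0.5424.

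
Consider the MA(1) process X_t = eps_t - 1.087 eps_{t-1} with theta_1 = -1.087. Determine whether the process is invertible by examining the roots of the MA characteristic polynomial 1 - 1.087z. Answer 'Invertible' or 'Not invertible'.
\text{Not invertible}

The MA(q) characteristic polynomial is P(z) = 1 - 1.087z.
Invertibility requires all roots to lie outside the unit circle, i.e. |z| > 1 for every root.
This is linear in z: 1 + (-1.087) z = 0  =>  z = -1/(-1.087) = 0.919963,  |z| = 0.919963.
Moduli of all roots: 0.9200.
All moduli strictly greater than 1? No.
Verdict: Not invertible.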